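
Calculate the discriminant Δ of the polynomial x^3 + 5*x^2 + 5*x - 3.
Δ = 32

For x^3 + a x^2 + b x + c the discriminant is Δ = 18 a b c - 4 a^3 c + a^2 b^2 - 4 b^3 - 27 c^2.
Plug a = 5, b = 5, c = -3:
  18*(5)*(5)*(-3) - 4*(5)^3*(-3) + (5)^2*(5)^2 - 4*(5)^3 - 27*(-3)^2
  = -1350 + (1500) + 625 + (-500) + (-243)
  = 32.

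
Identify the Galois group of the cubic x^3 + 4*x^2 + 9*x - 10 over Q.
Gal(K/Q) = S_3 (symmetric group of order 6)

Compute the discriminant of x^3 + (4)*x^2 + (9)*x + (-10): Δ = -8240. Since Δ is not a rational square, the Galois group is not contained in A_3; it must be the full S_3 (irreducibility of the cubic rules out anything smaller).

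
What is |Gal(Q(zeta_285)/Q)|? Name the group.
|Gal(Q(zeta_285)/Q)| = phi(285) = 144; group ≅ (Z/285Z)^* ≅ Z/2Z × Z/4Z × Z/18Z

The n-th cyclotomic polynomial Φ_285(x) is the minimal polynomial of zeta_285 over Q and has degree phi(285) = 144. So Q(zeta_285) is a degree-144 Galois extension with Galois group (Z/285Z)^*. By CRT, (Z/285Z)^* ≅ (Z/3Z)^* × (Z/5Z)^* × (Z/19Z)^*. Each prime-power unit group is (Z/3Z)^* ≅ Z/2Z; (Z/5Z)^* ≅ Z/4Z; (Z/19Z)^* ≅ Z/18Z. Hence Gal(Q(zeta_285)/Q) ≅ Z/2Z × Z/4Z × Z/18Z.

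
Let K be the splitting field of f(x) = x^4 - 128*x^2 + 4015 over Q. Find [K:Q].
[K:Q] = 4

f factors as (x^2 - 55)(x^2 - 73); the splitting field is K = Q(sqrt(55), sqrt(73)). Since 55, 73, and 4015 are all non-squares in Q, the three subfields Q(sqrt(55)), Q(sqrt(73)), Q(sqrt(4015)) are distinct degree-2 extensions, so [K:Q] = 4 (Klein four Galois group).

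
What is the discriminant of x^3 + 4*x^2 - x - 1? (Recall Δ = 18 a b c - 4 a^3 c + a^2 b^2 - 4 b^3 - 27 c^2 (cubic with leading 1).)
Δ = 321

For x^3 + a x^2 + b x + c the discriminant is Δ = 18 a b c - 4 a^3 c + a^2 b^2 - 4 b^3 - 27 c^2.
Plug a = 4, b = -1, c = -1:
  18*(4)*(-1)*(-1) - 4*(4)^3*(-1) + (4)^2*(-1)^2 - 4*(-1)^3 - 27*(-1)^2
  = 72 + (256) + 16 + (4) + (-27)
  = 321.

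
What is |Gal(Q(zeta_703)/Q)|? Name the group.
|Gal(Q(zeta_703)/Q)| = phi(703) = 648; group ≅ (Z/703Z)^* ≅ Z/18Z × Z/36Z

The n-th cyclotomic polynomial Φ_703(x) is the minimal polynomial of zeta_703 over Q and has degree phi(703) = 648. So Q(zeta_703) is a degree-648 Galois extension with Galois group (Z/703Z)^*. By CRT, (Z/703Z)^* ≅ (Z/19Z)^* × (Z/37Z)^*. Each prime-power unit group is (Z/19Z)^* ≅ Z/18Z; (Z/37Z)^* ≅ Z/36Z. Hence Gal(Q(zeta_703)/Q) ≅ Z/18Z × Z/36Z.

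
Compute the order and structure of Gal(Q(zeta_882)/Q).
|Gal(Q(zeta_882)/Q)| = phi(882) = 252; group ≅ (Z/882Z)^* ≅ Z/6Z × Z/42Z

The n-th cyclotomic polynomial Φ_882(x) is the minimal polynomial of zeta_882 over Q and has degree phi(882) = 252. So Q(zeta_882) is a degree-252 Galois extension with Galois group (Z/882Z)^*. By CRT, (Z/882Z)^* ≅ (Z/2Z)^* × (Z/9Z)^* × (Z/49Z)^*. Each prime-power unit group is (Z/2Z)^* ≅ trivial group (order 1); (Z/9Z)^* ≅ Z/6Z; (Z/49Z)^* ≅ Z/42Z. Hence Gal(Q(zeta_882)/Q) ≅ Z/6Z × Z/42Z.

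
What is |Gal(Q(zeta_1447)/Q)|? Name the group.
|Gal(Q(zeta_1447)/Q)| = phi(1447) = 1446; group ≅ (Z/1447Z)^* ≅ Z/1446Z

The n-th cyclotomic polynomial Φ_1447(x) is the minimal polynomial of zeta_1447 over Q and has degree phi(1447) = 1446. So Q(zeta_1447) is a degree-1446 Galois extension with Galois group (Z/1447Z)^*. (Z/1447Z)^* is cyclic since 1447 is an odd prime power (or 4). Hence Gal(Q(zeta_1447)/Q) ≅ Z/1446Z.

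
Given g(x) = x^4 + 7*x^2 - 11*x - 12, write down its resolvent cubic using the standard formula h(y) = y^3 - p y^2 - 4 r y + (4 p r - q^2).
h(y) = y^3 - 7*y^2 + 48*y - 457

Identify coefficients: p = 7, q = -11, r = -12.
Plug into h(y) = y^3 - p y^2 - 4 r y + (4 p r - q^2):
  h(y) = y^3 - (7) y^2 - 4*(-12) y + (4*(7)*(-12) - (-11)^2)
       = y^3 + (-7) y^2 + (48) y + (-457).
Simplifying: h(y) = y^3 - 7*y^2 + 48*y - 457.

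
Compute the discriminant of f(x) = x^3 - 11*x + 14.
Δ = 32

For a depressed cubic x^3 + p x + q the discriminant is Δ = -4 p^3 - 27 q^2 = -4*(-11)^3 - 27*(14)^2 = 5324 - 5292 = 32.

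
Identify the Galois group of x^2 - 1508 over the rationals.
Gal(K/Q) = Z/2Z (cyclic of order 2)

x^2 - 1508 is irreducible over Q since 1508 is not a rational square. The splitting field Q(sqrt(1508)) has degree 2 over Q, and its unique nontrivial automorphism is sqrt(1508) ↦ -sqrt(1508). Hence Gal(Q(sqrt(1508))/Q) = Z/2Z.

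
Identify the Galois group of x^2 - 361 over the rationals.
Gal(K/Q) = trivial group (order 1)

x^2 - 361 factors as (x - 19)(x + 19) over Q, so its splitting field is Q itself and the Galois group is trivial.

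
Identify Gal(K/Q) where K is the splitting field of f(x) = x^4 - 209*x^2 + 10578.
Gal(K/Q) = V_4 (Klein four-group, Z/2Z × Z/2Z)

f factors as (x^2 - 86)(x^2 - 123), so the splitting field is K = Q(sqrt(86), sqrt(123)). The elements 86, 123, 10578 are all non-squares in Q, so sqrt(86) and sqrt(123) generate independent quadratic extensions. Thus [K:Q] = 4 and Gal(K/Q) is generated by the two order-2 automorphisms sqrt(86) ↦ -sqrt(86) and sqrt(123) ↦ -sqrt(123), giving V_4.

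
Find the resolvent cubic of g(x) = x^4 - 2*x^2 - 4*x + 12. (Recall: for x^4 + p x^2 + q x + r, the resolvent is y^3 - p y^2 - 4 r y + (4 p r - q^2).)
h(y) = y^3 + 2*y^2 - 48*y - 112

Identify coefficients: p = -2, q = -4, r = 12.
Plug into h(y) = y^3 - p y^2 - 4 r y + (4 p r - q^2):
  h(y) = y^3 - (-2) y^2 - 4*(12) y + (4*(-2)*(12) - (-4)^2)
       = y^3 + (2) y^2 + (-48) y + (-112).
Simplifying: h(y) = y^3 + 2*y^2 - 48*y - 112.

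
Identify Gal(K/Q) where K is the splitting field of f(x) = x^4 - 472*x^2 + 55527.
Gal(K/Q) = V_4 (Klein four-group, Z/2Z × Z/2Z)

f factors as (x^2 - 249)(x^2 - 223), so the splitting field is K = Q(sqrt(249), sqrt(223)). The elements 249, 223, 55527 are all non-squares in Q, so sqrt(249) and sqrt(223) generate independent quadratic extensions. Thus [K:Q] = 4 and Gal(K/Q) is generated by the two order-2 automorphisms sqrt(249) ↦ -sqrt(249) and sqrt(223) ↦ -sqrt(223), giving V_4.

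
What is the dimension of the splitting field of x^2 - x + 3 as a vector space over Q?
[K:Q] = 2

The discriminant of x^2 + (-1)*x + (3) is b^2 - 4c = 1 - (12) = -11. Since -11 is not a perfect square in Q, the polynomial is irreducible over Q. Its two roots generate a degree-2 extension, so [K:Q] = 2.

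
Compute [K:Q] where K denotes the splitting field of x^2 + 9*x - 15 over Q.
[K:Q] = 2

The discriminant of x^2 + (9)*x + (-15) is b^2 - 4c = 81 - (-60) = 141. Since 141 is not a perfect square in Q, the polynomial is irreducible over Q. Its two roots generate a degree-2 extension, so [K:Q] = 2.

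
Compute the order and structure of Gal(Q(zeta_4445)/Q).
|Gal(Q(zeta_4445)/Q)| = phi(4445) = 3024; group ≅ (Z/4445Z)^* ≅ Z/4Z × Z/6Z × Z/126Z

The n-th cyclotomic polynomial Φ_4445(x) is the minimal polynomial of zeta_4445 over Q and has degree phi(4445) = 3024. So Q(zeta_4445) is a degree-3024 Galois extension with Galois group (Z/4445Z)^*. By CRT, (Z/4445Z)^* ≅ (Z/5Z)^* × (Z/7Z)^* × (Z/127Z)^*. Each prime-power unit group is (Z/5Z)^* ≅ Z/4Z; (Z/7Z)^* ≅ Z/6Z; (Z/127Z)^* ≅ Z/126Z. Hence Gal(Q(zeta_4445)/Q) ≅ Z/4Z × Z/6Z × Z/126Z.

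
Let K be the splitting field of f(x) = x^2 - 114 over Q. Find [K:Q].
[K:Q] = 2

The polynomial x^2 - 114 is irreducible over Q since 114 is not a perfect square. Its splitting field is Q(sqrt(114)), which has degree 2 over Q.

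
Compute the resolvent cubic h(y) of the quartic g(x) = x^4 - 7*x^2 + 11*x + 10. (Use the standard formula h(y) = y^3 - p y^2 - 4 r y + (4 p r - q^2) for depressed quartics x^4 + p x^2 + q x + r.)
h(y) = y^3 + 7*y^2 - 40*y - 401

Identify coefficients: p = -7, q = 11, r = 10.
Plug into h(y) = y^3 - p y^2 - 4 r y + (4 p r - q^2):
  h(y) = y^3 - (-7) y^2 - 4*(10) y + (4*(-7)*(10) - (11)^2)
       = y^3 + (7) y^2 + (-40) y + (-401).
Simplifying: h(y) = y^3 + 7*y^2 - 40*y - 401.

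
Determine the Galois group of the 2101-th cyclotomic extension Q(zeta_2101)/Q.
|Gal(Q(zeta_2101)/Q)| = phi(2101) = 1900; group ≅ (Z/2101Z)^* ≅ Z/10Z × Z/190Z

The n-th cyclotomic polynomial Φ_2101(x) is the minimal polynomial of zeta_2101 over Q and has degree phi(2101) = 1900. So Q(zeta_2101) is a degree-1900 Galois extension with Galois group (Z/2101Z)^*. By CRT, (Z/2101Z)^* ≅ (Z/11Z)^* × (Z/191Z)^*. Each prime-power unit group is (Z/11Z)^* ≅ Z/10Z; (Z/191Z)^* ≅ Z/190Z. Hence Gal(Q(zeta_2101)/Q) ≅ Z/10Z × Z/190Z.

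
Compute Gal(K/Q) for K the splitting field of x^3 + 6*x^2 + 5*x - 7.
Gal(K/Q) = S_3 (symmetric group of order 6)

Compute the discriminant of x^3 + (6)*x^2 + (5)*x + (-7): Δ = 1345. Since Δ is not a rational square, the Galois group is not contained in A_3; it must be the full S_3 (irreducibility of the cubic rules out anything smaller).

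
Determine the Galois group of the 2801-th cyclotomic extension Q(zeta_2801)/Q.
|Gal(Q(zeta_2801)/Q)| = phi(2801) = 2800; group ≅ (Z/2801Z)^* ≅ Z/2800Z

The n-th cyclotomic polynomial Φ_2801(x) is the minimal polynomial of zeta_2801 over Q and has degree phi(2801) = 2800. So Q(zeta_2801) is a degree-2800 Galois extension with Galois group (Z/2801Z)^*. (Z/2801Z)^* is cyclic since 2801 is an odd prime power (or 4). Hence Gal(Q(zeta_2801)/Q) ≅ Z/2800Z.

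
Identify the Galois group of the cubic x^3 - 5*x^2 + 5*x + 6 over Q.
Gal(K/Q) = S_3 (symmetric group of order 6)

Compute the discriminant of x^3 + (-5)*x^2 + (5)*x + (6): Δ = -547. Since Δ is not a rational square, the Galois group is not contained in A_3; it must be the full S_3 (irreducibility of the cubic rules out anything smaller).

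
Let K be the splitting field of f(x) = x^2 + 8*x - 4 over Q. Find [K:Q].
[K:Q] = 2

The discriminant of x^2 + (8)*x + (-4) is b^2 - 4c = 64 - (-16) = 80. Since 80 is not a perfect square in Q, the polynomial is irreducible over Q. Its two roots generate a degree-2 extension, so [K:Q] = 2.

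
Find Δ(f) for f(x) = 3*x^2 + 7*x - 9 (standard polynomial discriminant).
Δ = 157

For a quadratic a x^2 + b x + c the discriminant is Δ = b^2 - 4ac = (7)^2 - 4*(3)*(-9) = 49 - (-108) = 157.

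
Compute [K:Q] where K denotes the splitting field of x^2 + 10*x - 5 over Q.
[K:Q] = 2

The discriminant of x^2 + (10)*x + (-5) is b^2 - 4c = 100 - (-20) = 120. Since 120 is not a perfect square in Q, the polynomial is irreducible over Q. Its two roots generate a degree-2 extension, so [K:Q] = 2.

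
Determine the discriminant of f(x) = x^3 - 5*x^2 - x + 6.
Δ = 2597

For x^3 + a x^2 + b x + c the discriminant is Δ = 18 a b c - 4 a^3 c + a^2 b^2 - 4 b^3 - 27 c^2.
Plug a = -5, b = -1, c = 6:
  18*(-5)*(-1)*(6) - 4*(-5)^3*(6) + (-5)^2*(-1)^2 - 4*(-1)^3 - 27*(6)^2
  = 540 + (3000) + 25 + (4) + (-972)
  = 2597.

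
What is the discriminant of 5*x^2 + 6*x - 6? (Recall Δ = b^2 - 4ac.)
Δ = 156

For a quadratic a x^2 + b x + c the discriminant is Δ = b^2 - 4ac = (6)^2 - 4*(5)*(-6) = 36 - (-120) = 156.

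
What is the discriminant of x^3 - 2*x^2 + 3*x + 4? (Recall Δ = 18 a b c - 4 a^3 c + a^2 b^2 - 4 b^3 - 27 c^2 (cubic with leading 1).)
Δ = -808

For x^3 + a x^2 + b x + c the discriminant is Δ = 18 a b c - 4 a^3 c + a^2 b^2 - 4 b^3 - 27 c^2.
Plug a = -2, b = 3, c = 4:
  18*(-2)*(3)*(4) - 4*(-2)^3*(4) + (-2)^2*(3)^2 - 4*(3)^3 - 27*(4)^2
  = -432 + (128) + 36 + (-108) + (-432)
  = -808.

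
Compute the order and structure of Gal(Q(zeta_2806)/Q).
|Gal(Q(zeta_2806)/Q)| = phi(2806) = 1320; group ≅ (Z/2806Z)^* ≅ Z/22Z × Z/60Z

The n-th cyclotomic polynomial Φ_2806(x) is the minimal polynomial of zeta_2806 over Q and has degree phi(2806) = 1320. So Q(zeta_2806) is a degree-1320 Galois extension with Galois group (Z/2806Z)^*. By CRT, (Z/2806Z)^* ≅ (Z/2Z)^* × (Z/23Z)^* × (Z/61Z)^*. Each prime-power unit group is (Z/2Z)^* ≅ trivial group (order 1); (Z/23Z)^* ≅ Z/22Z; (Z/61Z)^* ≅ Z/60Z. Hence Gal(Q(zeta_2806)/Q) ≅ Z/22Z × Z/60Z.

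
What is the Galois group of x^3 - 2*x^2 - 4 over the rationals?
Gal(K/Q) = S_3 (symmetric group of order 6)

Compute the discriminant of x^3 + (-2)*x^2 + (0)*x + (-4): Δ = -560. Since Δ is not a rational square, the Galois group is not contained in A_3; it must be the full S_3 (irreducibility of the cubic rules out anything smaller).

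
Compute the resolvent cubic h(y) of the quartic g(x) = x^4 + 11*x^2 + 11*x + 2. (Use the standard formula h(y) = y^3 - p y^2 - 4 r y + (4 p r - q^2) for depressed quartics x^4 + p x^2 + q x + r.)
h(y) = y^3 - 11*y^2 - 8*y - 33

Identify coefficients: p = 11, q = 11, r = 2.
Plug into h(y) = y^3 - p y^2 - 4 r y + (4 p r - q^2):
  h(y) = y^3 - (11) y^2 - 4*(2) y + (4*(11)*(2) - (11)^2)
       = y^3 + (-11) y^2 + (-8) y + (-33).
Simplifying: h(y) = y^3 - 11*y^2 - 8*y - 33.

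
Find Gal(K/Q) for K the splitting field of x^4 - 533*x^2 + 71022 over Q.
Gal(K/Q) = V_4 (Klein four-group, Z/2Z × Z/2Z)

f factors as (x^2 - 266)(x^2 - 267), so the splitting field is K = Q(sqrt(266), sqrt(267)). The elements 266, 267, 71022 are all non-squares in Q, so sqrt(266) and sqrt(267) generate independent quadratic extensions. Thus [K:Q] = 4 and Gal(K/Q) is generated by the two order-2 automorphisms sqrt(266) ↦ -sqrt(266) and sqrt(267) ↦ -sqrt(267), giving V_4.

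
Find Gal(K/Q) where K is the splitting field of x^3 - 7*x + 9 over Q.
Gal(K/Q) = S_3 (symmetric group of order 6)

Compute the discriminant of x^3 + (0)*x^2 + (-7)*x + (9): Δ = -815. Since Δ is not a rational square, the Galois group is not contained in A_3; it must be the full S_3 (irreducibility of the cubic rules out anything smaller).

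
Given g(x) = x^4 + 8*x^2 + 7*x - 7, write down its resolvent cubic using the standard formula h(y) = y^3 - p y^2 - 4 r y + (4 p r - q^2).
h(y) = y^3 - 8*y^2 + 28*y - 273

Identify coefficients: p = 8, q = 7, r = -7.
Plug into h(y) = y^3 - p y^2 - 4 r y + (4 p r - q^2):
  h(y) = y^3 - (8) y^2 - 4*(-7) y + (4*(8)*(-7) - (7)^2)
       = y^3 + (-8) y^2 + (28) y + (-273).
Simplifying: h(y) = y^3 - 8*y^2 + 28*y - 273.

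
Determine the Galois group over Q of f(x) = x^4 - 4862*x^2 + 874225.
Gal(K/Q) = Z/2Z (cyclic of order 2)

f factors as (x^2 - 4675)(x^2 - 187), so the splitting field is K = Q(sqrt(4675), sqrt(187)). The squarefree part of 4675 is 187 and the squarefree part of 187 is also 187, so sqrt(4675) and sqrt(187) are both rational multiples of sqrt(187). Hence Q(sqrt(4675)) = Q(sqrt(187)) = Q(sqrt(187)), and the splitting field collapses to a single degree-2 extension with Galois group Z/2Z.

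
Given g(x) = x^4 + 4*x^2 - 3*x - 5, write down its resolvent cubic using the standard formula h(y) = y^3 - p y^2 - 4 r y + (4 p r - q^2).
h(y) = y^3 - 4*y^2 + 20*y - 89

Identify coefficients: p = 4, q = -3, r = -5.
Plug into h(y) = y^3 - p y^2 - 4 r y + (4 p r - q^2):
  h(y) = y^3 - (4) y^2 - 4*(-5) y + (4*(4)*(-5) - (-3)^2)
       = y^3 + (-4) y^2 + (20) y + (-89).
Simplifying: h(y) = y^3 - 4*y^2 + 20*y - 89.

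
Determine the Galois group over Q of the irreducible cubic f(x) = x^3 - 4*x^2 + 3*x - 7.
Gal(K/Q) = S_3 (symmetric group of order 6)

Compute the discriminant of x^3 + (-4)*x^2 + (3)*x + (-7): Δ = -1567. Since Δ is not a rational square, the Galois group is not contained in A_3; it must be the full S_3 (irreducibility of the cubic rules out anything smaller).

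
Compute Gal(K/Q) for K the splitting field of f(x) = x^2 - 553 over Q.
Gal(K/Q) = Z/2Z (cyclic of order 2)

x^2 - 553 is irreducible over Q since 553 is not a rational square. The splitting field Q(sqrt(553)) has degree 2 over Q, and its unique nontrivial automorphism is sqrt(553) ↦ -sqrt(553). Hence Gal(Q(sqrt(553))/Q) = Z/2Z.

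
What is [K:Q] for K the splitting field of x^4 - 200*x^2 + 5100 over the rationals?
[K:Q] = 4

f factors as (x^2 - 30)(x^2 - 170); the splitting field is K = Q(sqrt(30), sqrt(170)). Since 30, 170, and 5100 are all non-squares in Q, the three subfields Q(sqrt(30)), Q(sqrt(170)), Q(sqrt(5100)) are distinct degree-2 extensions, so [K:Q] = 4 (Klein four Galois group).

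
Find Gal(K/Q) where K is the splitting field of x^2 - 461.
Gal(K/Q) = Z/2Z (cyclic of order 2)

x^2 - 461 is irreducible over Q since 461 is not a rational square. The splitting field Q(sqrt(461)) has degree 2 over Q, and its unique nontrivial automorphism is sqrt(461) ↦ -sqrt(461). Hence Gal(Q(sqrt(461))/Q) = Z/2Z.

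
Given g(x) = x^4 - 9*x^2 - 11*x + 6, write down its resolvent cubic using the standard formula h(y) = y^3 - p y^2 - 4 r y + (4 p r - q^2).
h(y) = y^3 + 9*y^2 - 24*y - 337

Identify coefficients: p = -9, q = -11, r = 6.
Plug into h(y) = y^3 - p y^2 - 4 r y + (4 p r - q^2):
  h(y) = y^3 - (-9) y^2 - 4*(6) y + (4*(-9)*(6) - (-11)^2)
       = y^3 + (9) y^2 + (-24) y + (-337).
Simplifying: h(y) = y^3 + 9*y^2 - 24*y - 337.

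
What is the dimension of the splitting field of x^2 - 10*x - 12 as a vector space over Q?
[K:Q] = 2

The discriminant of x^2 + (-10)*x + (-12) is b^2 - 4c = 100 - (-48) = 148. Since 148 is not a perfect square in Q, the polynomial is irreducible over Q. Its two roots generate a degree-2 extension, so [K:Q] = 2.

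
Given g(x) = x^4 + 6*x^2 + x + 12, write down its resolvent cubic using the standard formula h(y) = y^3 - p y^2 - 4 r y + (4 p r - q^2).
h(y) = y^3 - 6*y^2 - 48*y + 287

Identify coefficients: p = 6, q = 1, r = 12.
Plug into h(y) = y^3 - p y^2 - 4 r y + (4 p r - q^2):
  h(y) = y^3 - (6) y^2 - 4*(12) y + (4*(6)*(12) - (1)^2)
       = y^3 + (-6) y^2 + (-48) y + (287).
Simplifying: h(y) = y^3 - 6*y^2 - 48*y + 287.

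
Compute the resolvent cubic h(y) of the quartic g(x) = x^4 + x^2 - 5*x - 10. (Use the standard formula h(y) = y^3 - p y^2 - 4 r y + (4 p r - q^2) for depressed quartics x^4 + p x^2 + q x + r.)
h(y) = y^3 - y^2 + 40*y - 65

Identify coefficients: p = 1, q = -5, r = -10.
Plug into h(y) = y^3 - p y^2 - 4 r y + (4 p r - q^2):
  h(y) = y^3 - (1) y^2 - 4*(-10) y + (4*(1)*(-10) - (-5)^2)
       = y^3 + (-1) y^2 + (40) y + (-65).
Simplifying: h(y) = y^3 - y^2 + 40*y - 65.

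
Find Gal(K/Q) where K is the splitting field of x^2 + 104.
Gal(K/Q) = Z/2Z (cyclic of order 2)

x^2 + 104 is irreducible over Q since -104 is not a rational square. The splitting field Q(sqrt(-104)) has degree 2 over Q, and its unique nontrivial automorphism is sqrt(-104) ↦ -sqrt(-104). Hence Gal(Q(sqrt(-104))/Q) = Z/2Z.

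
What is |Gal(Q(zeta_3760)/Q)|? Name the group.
|Gal(Q(zeta_3760)/Q)| = phi(3760) = 1472; group ≅ (Z/3760Z)^* ≅ Z/2Z × Z/4Z × Z/4Z × Z/46Z

The n-th cyclotomic polynomial Φ_3760(x) is the minimal polynomial of zeta_3760 over Q and has degree phi(3760) = 1472. So Q(zeta_3760) is a degree-1472 Galois extension with Galois group (Z/3760Z)^*. By CRT, (Z/3760Z)^* ≅ (Z/16Z)^* × (Z/5Z)^* × (Z/47Z)^*. Each prime-power unit group is (Z/16Z)^* ≅ Z/2Z × Z/4Z; (Z/5Z)^* ≅ Z/4Z; (Z/47Z)^* ≅ Z/46Z. Hence Gal(Q(zeta_3760)/Q) ≅ Z/2Z × Z/4Z × Z/4Z × Z/46Z.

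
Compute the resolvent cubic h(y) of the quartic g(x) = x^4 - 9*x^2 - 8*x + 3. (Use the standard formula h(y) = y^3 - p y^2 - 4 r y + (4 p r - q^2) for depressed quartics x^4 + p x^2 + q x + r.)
h(y) = y^3 + 9*y^2 - 12*y - 172

Identify coefficients: p = -9, q = -8, r = 3.
Plug into h(y) = y^3 - p y^2 - 4 r y + (4 p r - q^2):
  h(y) = y^3 - (-9) y^2 - 4*(3) y + (4*(-9)*(3) - (-8)^2)
       = y^3 + (9) y^2 + (-12) y + (-172).
Simplifying: h(y) = y^3 + 9*y^2 - 12*y - 172.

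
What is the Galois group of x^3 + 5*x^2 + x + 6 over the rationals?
Gal(K/Q) = S_3 (symmetric group of order 6)

Compute the discriminant of x^3 + (5)*x^2 + (1)*x + (6): Δ = -3411. Since Δ is not a rational square, the Galois group is not contained in A_3; it must be the full S_3 (irreducibility of the cubic rules out anything smaller).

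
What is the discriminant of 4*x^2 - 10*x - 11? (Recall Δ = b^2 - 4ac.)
Δ = 276

For a quadratic a x^2 + b x + c the discriminant is Δ = b^2 - 4ac = (-10)^2 - 4*(4)*(-11) = 100 - (-176) = 276.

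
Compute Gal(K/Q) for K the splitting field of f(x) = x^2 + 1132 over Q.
Gal(K/Q) = Z/2Z (cyclic of order 2)

x^2 + 1132 is irreducible over Q since -1132 is not a rational square. The splitting field Q(sqrt(-1132)) has degree 2 over Q, and its unique nontrivial automorphism is sqrt(-1132) ↦ -sqrt(-1132). Hence Gal(Q(sqrt(-1132))/Q) = Z/2Z.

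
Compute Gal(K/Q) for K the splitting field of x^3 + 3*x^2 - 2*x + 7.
Gal(K/Q) = S_3 (symmetric group of order 6)

Compute the discriminant of x^3 + (3)*x^2 + (-2)*x + (7): Δ = -2767. Since Δ is not a rational square, the Galois group is not contained in A_3; it must be the full S_3 (irreducibility of the cubic rules out anything smaller).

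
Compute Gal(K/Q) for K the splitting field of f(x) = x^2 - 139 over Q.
Gal(K/Q) = Z/2Z (cyclic of order 2)

x^2 - 139 is irreducible over Q since 139 is not a rational square. The splitting field Q(sqrt(139)) has degree 2 over Q, and its unique nontrivial automorphism is sqrt(139) ↦ -sqrt(139). Hence Gal(Q(sqrt(139))/Q) = Z/2Z.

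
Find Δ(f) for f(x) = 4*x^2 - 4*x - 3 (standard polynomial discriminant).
Δ = 64

For a quadratic a x^2 + b x + c the discriminant is Δ = b^2 - 4ac = (-4)^2 - 4*(4)*(-3) = 16 - (-48) = 64.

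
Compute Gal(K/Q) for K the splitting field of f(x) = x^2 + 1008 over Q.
Gal(K/Q) = Z/2Z (cyclic of order 2)

x^2 + 1008 is irreducible over Q since -1008 is not a rational square. The splitting field Q(sqrt(-1008)) has degree 2 over Q, and its unique nontrivial automorphism is sqrt(-1008) ↦ -sqrt(-1008). Hence Gal(Q(sqrt(-1008))/Q) = Z/2Z.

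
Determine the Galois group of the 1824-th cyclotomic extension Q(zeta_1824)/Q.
|Gal(Q(zeta_1824)/Q)| = phi(1824) = 576; group ≅ (Z/1824Z)^* ≅ Z/2Z × Z/2Z × Z/8Z × Z/18Z

The n-th cyclotomic polynomial Φ_1824(x) is the minimal polynomial of zeta_1824 over Q and has degree phi(1824) = 576. So Q(zeta_1824) is a degree-576 Galois extension with Galois group (Z/1824Z)^*. By CRT, (Z/1824Z)^* ≅ (Z/32Z)^* × (Z/3Z)^* × (Z/19Z)^*. Each prime-power unit group is (Z/32Z)^* ≅ Z/2Z × Z/8Z; (Z/3Z)^* ≅ Z/2Z; (Z/19Z)^* ≅ Z/18Z. Hence Gal(Q(zeta_1824)/Q) ≅ Z/2Z × Z/2Z × Z/8Z × Z/18Z.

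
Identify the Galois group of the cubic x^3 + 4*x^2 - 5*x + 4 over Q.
Gal(K/Q) = S_3 (symmetric group of order 6)

Compute the discriminant of x^3 + (4)*x^2 + (-5)*x + (4): Δ = -1996. Since Δ is not a rational square, the Galois group is not contained in A_3; it must be the full S_3 (irreducibility of the cubic rules out anything smaller).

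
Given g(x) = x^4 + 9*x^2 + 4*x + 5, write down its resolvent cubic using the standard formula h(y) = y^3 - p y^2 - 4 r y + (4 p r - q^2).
h(y) = y^3 - 9*y^2 - 20*y + 164

Identify coefficients: p = 9, q = 4, r = 5.
Plug into h(y) = y^3 - p y^2 - 4 r y + (4 p r - q^2):
  h(y) = y^3 - (9) y^2 - 4*(5) y + (4*(9)*(5) - (4)^2)
       = y^3 + (-9) y^2 + (-20) y + (164).
Simplifying: h(y) = y^3 - 9*y^2 - 20*y + 164.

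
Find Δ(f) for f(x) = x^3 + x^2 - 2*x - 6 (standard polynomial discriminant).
Δ = -696

For x^3 + a x^2 + b x + c the discriminant is Δ = 18 a b c - 4 a^3 c + a^2 b^2 - 4 b^3 - 27 c^2.
Plug a = 1, b = -2, c = -6:
  18*(1)*(-2)*(-6) - 4*(1)^3*(-6) + (1)^2*(-2)^2 - 4*(-2)^3 - 27*(-6)^2
  = 216 + (24) + 4 + (32) + (-972)
  = -696.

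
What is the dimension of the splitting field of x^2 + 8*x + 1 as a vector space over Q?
[K:Q] = 2

The discriminant of x^2 + (8)*x + (1) is b^2 - 4c = 64 - (4) = 60. Since 60 is not a perfect square in Q, the polynomial is irreducible over Q. Its two roots generate a degree-2 extension, so [K:Q] = 2.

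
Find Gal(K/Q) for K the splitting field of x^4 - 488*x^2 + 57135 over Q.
Gal(K/Q) = V_4 (Klein four-group, Z/2Z × Z/2Z)

f factors as (x^2 - 293)(x^2 - 195), so the splitting field is K = Q(sqrt(293), sqrt(195)). The elements 293, 195, 57135 are all non-squares in Q, so sqrt(293) and sqrt(195) generate independent quadratic extensions. Thus [K:Q] = 4 and Gal(K/Q) is generated by the two order-2 automorphisms sqrt(293) ↦ -sqrt(293) and sqrt(195) ↦ -sqrt(195), giving V_4.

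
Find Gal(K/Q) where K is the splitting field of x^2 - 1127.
Gal(K/Q) = Z/2Z (cyclic of order 2)

x^2 - 1127 is irreducible over Q since 1127 is not a rational square. The splitting field Q(sqrt(1127)) has degree 2 over Q, and its unique nontrivial automorphism is sqrt(1127) ↦ -sqrt(1127). Hence Gal(Q(sqrt(1127))/Q) = Z/2Z.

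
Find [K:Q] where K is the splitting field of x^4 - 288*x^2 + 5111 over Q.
[K:Q] = 4

f factors as (x^2 - 269)(x^2 - 19); the splitting field is K = Q(sqrt(269), sqrt(19)). Since 269, 19, and 5111 are all non-squares in Q, the three subfields Q(sqrt(269)), Q(sqrt(19)), Q(sqrt(5111)) are distinct degree-2 extensions, so [K:Q] = 4 (Klein four Galois group).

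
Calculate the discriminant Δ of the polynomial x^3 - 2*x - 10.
Δ = -2668

For a depressed cubic x^3 + p x + q the discriminant is Δ = -4 p^3 - 27 q^2 = -4*(-2)^3 - 27*(-10)^2 = 32 - 2700 = -2668.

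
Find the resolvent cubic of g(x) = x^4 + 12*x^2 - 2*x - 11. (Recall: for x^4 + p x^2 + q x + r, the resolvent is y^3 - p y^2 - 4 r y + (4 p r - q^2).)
h(y) = y^3 - 12*y^2 + 44*y - 532

Identify coefficients: p = 12, q = -2, r = -11.
Plug into h(y) = y^3 - p y^2 - 4 r y + (4 p r - q^2):
  h(y) = y^3 - (12) y^2 - 4*(-11) y + (4*(12)*(-11) - (-2)^2)
       = y^3 + (-12) y^2 + (44) y + (-532).
Simplifying: h(y) = y^3 - 12*y^2 + 44*y - 532.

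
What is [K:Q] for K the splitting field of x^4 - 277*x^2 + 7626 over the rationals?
[K:Q] = 4

f factors as (x^2 - 246)(x^2 - 31); the splitting field is K = Q(sqrt(246), sqrt(31)). Since 246, 31, and 7626 are all non-squares in Q, the three subfields Q(sqrt(246)), Q(sqrt(31)), Q(sqrt(7626)) are distinct degree-2 extensions, so [K:Q] = 4 (Klein four Galois group).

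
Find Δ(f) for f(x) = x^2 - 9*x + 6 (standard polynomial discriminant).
Δ = 57

For a quadratic a x^2 + b x + c the discriminant is Δ = b^2 - 4ac = (-9)^2 - 4*(1)*(6) = 81 - (24) = 57.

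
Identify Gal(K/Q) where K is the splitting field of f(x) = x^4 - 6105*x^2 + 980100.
Gal(K/Q) = Z/2Z (cyclic of order 2)

f factors as (x^2 - 5940)(x^2 - 165), so the splitting field is K = Q(sqrt(5940), sqrt(165)). The squarefree part of 5940 is 165 and the squarefree part of 165 is also 165, so sqrt(5940) and sqrt(165) are both rational multiples of sqrt(165). Hence Q(sqrt(5940)) = Q(sqrt(165)) = Q(sqrt(165)), and the splitting field collapses to a single degree-2 extension with Galois group Z/2Z.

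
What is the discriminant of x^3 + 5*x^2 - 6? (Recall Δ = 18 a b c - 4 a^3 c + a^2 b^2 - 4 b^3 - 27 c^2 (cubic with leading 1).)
Δ = 2028

For x^3 + a x^2 + b x + c the discriminant is Δ = 18 a b c - 4 a^3 c + a^2 b^2 - 4 b^3 - 27 c^2.
Plug a = 5, b = 0, c = -6:
  18*(5)*(0)*(-6) - 4*(5)^3*(-6) + (5)^2*(0)^2 - 4*(0)^3 - 27*(-6)^2
  = 0 + (3000) + 0 + (0) + (-972)
  = 2028.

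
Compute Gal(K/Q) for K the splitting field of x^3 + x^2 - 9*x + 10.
Gal(K/Q) = S_3 (symmetric group of order 6)

Compute the discriminant of x^3 + (1)*x^2 + (-9)*x + (10): Δ = -1363. Since Δ is not a rational square, the Galois group is not contained in A_3; it must be the full S_3 (irreducibility of the cubic rules out anything smaller).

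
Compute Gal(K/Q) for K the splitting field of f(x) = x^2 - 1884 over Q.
Gal(K/Q) = Z/2Z (cyclic of order 2)

x^2 - 1884 is irreducible over Q since 1884 is not a rational square. The splitting field Q(sqrt(1884)) has degree 2 over Q, and its unique nontrivial automorphism is sqrt(1884) ↦ -sqrt(1884). Hence Gal(Q(sqrt(1884))/Q) = Z/2Z.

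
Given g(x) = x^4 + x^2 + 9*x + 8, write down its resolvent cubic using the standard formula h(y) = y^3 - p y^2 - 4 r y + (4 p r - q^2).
h(y) = y^3 - y^2 - 32*y - 49

Identify coefficients: p = 1, q = 9, r = 8.
Plug into h(y) = y^3 - p y^2 - 4 r y + (4 p r - q^2):
  h(y) = y^3 - (1) y^2 - 4*(8) y + (4*(1)*(8) - (9)^2)
       = y^3 + (-1) y^2 + (-32) y + (-49).
Simplifying: h(y) = y^3 - y^2 - 32*y - 49.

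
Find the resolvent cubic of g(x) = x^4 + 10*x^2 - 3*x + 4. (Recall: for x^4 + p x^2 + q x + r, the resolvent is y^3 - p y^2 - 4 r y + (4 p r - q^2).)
h(y) = y^3 - 10*y^2 - 16*y + 151

Identify coefficients: p = 10, q = -3, r = 4.
Plug into h(y) = y^3 - p y^2 - 4 r y + (4 p r - q^2):
  h(y) = y^3 - (10) y^2 - 4*(4) y + (4*(10)*(4) - (-3)^2)
       = y^3 + (-10) y^2 + (-16) y + (151).
Simplifying: h(y) = y^3 - 10*y^2 - 16*y + 151.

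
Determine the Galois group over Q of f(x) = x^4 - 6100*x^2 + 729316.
Gal(K/Q) = Z/2Z (cyclic of order 2)

f factors as (x^2 - 122)(x^2 - 5978), so the splitting field is K = Q(sqrt(122), sqrt(5978)). The squarefree part of 122 is 122 and the squarefree part of 5978 is also 122, so sqrt(122) and sqrt(5978) are both rational multiples of sqrt(122). Hence Q(sqrt(122)) = Q(sqrt(5978)) = Q(sqrt(122)), and the splitting field collapses to a single degree-2 extension with Galois group Z/2Z.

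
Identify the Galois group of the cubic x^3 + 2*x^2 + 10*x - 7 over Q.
Gal(K/Q) = S_3 (symmetric group of order 6)

Compute the discriminant of x^3 + (2)*x^2 + (10)*x + (-7): Δ = -7219. Since Δ is not a rational square, the Galois group is not contained in A_3; it must be the full S_3 (irreducibility of the cubic rules out anything smaller).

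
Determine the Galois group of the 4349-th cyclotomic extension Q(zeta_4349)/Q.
|Gal(Q(zeta_4349)/Q)| = phi(4349) = 4348; group ≅ (Z/4349Z)^* ≅ Z/4348Z

The n-th cyclotomic polynomial Φ_4349(x) is the minimal polynomial of zeta_4349 over Q and has degree phi(4349) = 4348. So Q(zeta_4349) is a degree-4348 Galois extension with Galois group (Z/4349Z)^*. (Z/4349Z)^* is cyclic since 4349 is an odd prime power (or 4). Hence Gal(Q(zeta_4349)/Q) ≅ Z/4348Z.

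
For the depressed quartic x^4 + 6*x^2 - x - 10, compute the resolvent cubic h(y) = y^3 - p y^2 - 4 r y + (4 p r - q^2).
h(y) = y^3 - 6*y^2 + 40*y - 241

Identify coefficients: p = 6, q = -1, r = -10.
Plug into h(y) = y^3 - p y^2 - 4 r y + (4 p r - q^2):
  h(y) = y^3 - (6) y^2 - 4*(-10) y + (4*(6)*(-10) - (-1)^2)
       = y^3 + (-6) y^2 + (40) y + (-241).
Simplifying: h(y) = y^3 - 6*y^2 + 40*y - 241.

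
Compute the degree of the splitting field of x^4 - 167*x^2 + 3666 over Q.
[K:Q] = 4

f factors as (x^2 - 141)(x^2 - 26); the splitting field is K = Q(sqrt(141), sqrt(26)). Since 141, 26, and 3666 are all non-squares in Q, the three subfields Q(sqrt(141)), Q(sqrt(26)), Q(sqrt(3666)) are distinct degree-2 extensions, so [K:Q] = 4 (Klein four Galois group).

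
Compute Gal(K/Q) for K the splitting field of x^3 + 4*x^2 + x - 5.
Gal(K/Q) = S_3 (symmetric group of order 6)

Compute the discriminant of x^3 + (4)*x^2 + (1)*x + (-5): Δ = 257. Since Δ is not a rational square, the Galois group is not contained in A_3; it must be the full S_3 (irreducibility of the cubic rules out anything smaller).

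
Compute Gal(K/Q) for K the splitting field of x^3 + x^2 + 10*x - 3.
Gal(K/Q) = S_3 (symmetric group of order 6)

Compute the discriminant of x^3 + (1)*x^2 + (10)*x + (-3): Δ = -4671. Since Δ is not a rational square, the Galois group is not contained in A_3; it must be the full S_3 (irreducibility of the cubic rules out anything smaller).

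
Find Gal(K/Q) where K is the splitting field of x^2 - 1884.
Gal(K/Q) = Z/2Z (cyclic of order 2)

x^2 - 1884 is irreducible over Q since 1884 is not a rational square. The splitting field Q(sqrt(1884)) has degree 2 over Q, and its unique nontrivial automorphism is sqrt(1884) ↦ -sqrt(1884). Hence Gal(Q(sqrt(1884))/Q) = Z/2Z.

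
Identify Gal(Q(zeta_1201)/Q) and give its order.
|Gal(Q(zeta_1201)/Q)| = phi(1201) = 1200; group ≅ (Z/1201Z)^* ≅ Z/1200Z

The n-th cyclotomic polynomial Φ_1201(x) is the minimal polynomial of zeta_1201 over Q and has degree phi(1201) = 1200. So Q(zeta_1201) is a degree-1200 Galois extension with Galois group (Z/1201Z)^*. (Z/1201Z)^* is cyclic since 1201 is an odd prime power (or 4). Hence Gal(Q(zeta_1201)/Q) ≅ Z/1200Z.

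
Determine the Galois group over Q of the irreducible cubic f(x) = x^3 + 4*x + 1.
Gal(K/Q) = S_3 (symmetric group of order 6)

Compute the discriminant of x^3 + (0)*x^2 + (4)*x + (1): Δ = -283. Since Δ is not a rational square, the Galois group is not contained in A_3; it must be the full S_3 (irreducibility of the cubic rules out anything smaller).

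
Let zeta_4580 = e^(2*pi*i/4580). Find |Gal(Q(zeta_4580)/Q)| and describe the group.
|Gal(Q(zeta_4580)/Q)| = phi(4580) = 1824; group ≅ (Z/4580Z)^* ≅ Z/2Z × Z/4Z × Z/228Z

The n-th cyclotomic polynomial Φ_4580(x) is the minimal polynomial of zeta_4580 over Q and has degree phi(4580) = 1824. So Q(zeta_4580) is a degree-1824 Galois extension with Galois group (Z/4580Z)^*. By CRT, (Z/4580Z)^* ≅ (Z/4Z)^* × (Z/5Z)^* × (Z/229Z)^*. Each prime-power unit group is (Z/4Z)^* ≅ Z/2Z; (Z/5Z)^* ≅ Z/4Z; (Z/229Z)^* ≅ Z/228Z. Hence Gal(Q(zeta_4580)/Q) ≅ Z/2Z × Z/4Z × Z/228Z.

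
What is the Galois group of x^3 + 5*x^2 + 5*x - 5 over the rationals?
Gal(K/Q) = S_3 (symmetric group of order 6)

Compute the discriminant of x^3 + (5)*x^2 + (5)*x + (-5): Δ = -300. Since Δ is not a rational square, the Galois group is not contained in A_3; it must be the full S_3 (irreducibility of the cubic rules out anything smaller).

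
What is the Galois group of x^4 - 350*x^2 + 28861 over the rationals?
Gal(K/Q) = V_4 (Klein four-group, Z/2Z × Z/2Z)

f factors as (x^2 - 133)(x^2 - 217), so the splitting field is K = Q(sqrt(133), sqrt(217)). The elements 133, 217, 28861 are all non-squares in Q, so sqrt(133) and sqrt(217) generate independent quadratic extensions. Thus [K:Q] = 4 and Gal(K/Q) is generated by the two order-2 automorphisms sqrt(133) ↦ -sqrt(133) and sqrt(217) ↦ -sqrt(217), giving V_4.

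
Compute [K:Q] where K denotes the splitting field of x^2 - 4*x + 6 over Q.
[K:Q] = 2

The discriminant of x^2 + (-4)*x + (6) is b^2 - 4c = 16 - (24) = -8. Since -8 is not a perfect square in Q, the polynomial is irreducible over Q. Its two roots generate a degree-2 extension, so [K:Q] = 2.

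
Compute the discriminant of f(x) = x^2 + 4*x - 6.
Δ = 40

For a quadratic a x^2 + b x + c the discriminant is Δ = b^2 - 4ac = (4)^2 - 4*(1)*(-6) = 16 - (-24) = 40.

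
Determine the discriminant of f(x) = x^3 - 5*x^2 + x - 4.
Δ = -2051

For x^3 + a x^2 + b x + c the discriminant is Δ = 18 a b c - 4 a^3 c + a^2 b^2 - 4 b^3 - 27 c^2.
Plug a = -5, b = 1, c = -4:
  18*(-5)*(1)*(-4) - 4*(-5)^3*(-4) + (-5)^2*(1)^2 - 4*(1)^3 - 27*(-4)^2
  = 360 + (-2000) + 25 + (-4) + (-432)
  = -2051.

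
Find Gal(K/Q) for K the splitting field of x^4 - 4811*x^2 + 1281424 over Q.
Gal(K/Q) = Z/2Z (cyclic of order 2)

f factors as (x^2 - 283)(x^2 - 4528), so the splitting field is K = Q(sqrt(283), sqrt(4528)). The squarefree part of 283 is 283 and the squarefree part of 4528 is also 283, so sqrt(283) and sqrt(4528) are both rational multiples of sqrt(283). Hence Q(sqrt(283)) = Q(sqrt(4528)) = Q(sqrt(283)), and the splitting field collapses to a single degree-2 extension with Galois group Z/2Z.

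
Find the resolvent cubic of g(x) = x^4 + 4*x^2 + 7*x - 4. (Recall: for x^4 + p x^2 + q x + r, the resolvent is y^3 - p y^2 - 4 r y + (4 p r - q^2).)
h(y) = y^3 - 4*y^2 + 16*y - 113

Identify coefficients: p = 4, q = 7, r = -4.
Plug into h(y) = y^3 - p y^2 - 4 r y + (4 p r - q^2):
  h(y) = y^3 - (4) y^2 - 4*(-4) y + (4*(4)*(-4) - (7)^2)
       = y^3 + (-4) y^2 + (16) y + (-113).
Simplifying: h(y) = y^3 - 4*y^2 + 16*y - 113.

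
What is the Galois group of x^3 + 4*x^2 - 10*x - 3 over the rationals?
Gal(K/Q) = S_3 (symmetric group of order 6)

Compute the discriminant of x^3 + (4)*x^2 + (-10)*x + (-3): Δ = 8285. Since Δ is not a rational square, the Galois group is not contained in A_3; it must be the full S_3 (irreducibility of the cubic rules out anything smaller).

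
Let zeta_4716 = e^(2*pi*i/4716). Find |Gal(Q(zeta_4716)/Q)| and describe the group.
|Gal(Q(zeta_4716)/Q)| = phi(4716) = 1560; group ≅ (Z/4716Z)^* ≅ Z/2Z × Z/6Z × Z/130Z

The n-th cyclotomic polynomial Φ_4716(x) is the minimal polynomial of zeta_4716 over Q and has degree phi(4716) = 1560. So Q(zeta_4716) is a degree-1560 Galois extension with Galois group (Z/4716Z)^*. By CRT, (Z/4716Z)^* ≅ (Z/4Z)^* × (Z/9Z)^* × (Z/131Z)^*. Each prime-power unit group is (Z/4Z)^* ≅ Z/2Z; (Z/9Z)^* ≅ Z/6Z; (Z/131Z)^* ≅ Z/130Z. Hence Gal(Q(zeta_4716)/Q) ≅ Z/2Z × Z/6Z × Z/130Z.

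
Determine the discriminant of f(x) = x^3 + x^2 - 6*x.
Δ = 900

For x^3 + a x^2 + b x + c the discriminant is Δ = 18 a b c - 4 a^3 c + a^2 b^2 - 4 b^3 - 27 c^2.
Plug a = 1, b = -6, c = 0:
  18*(1)*(-6)*(0) - 4*(1)^3*(0) + (1)^2*(-6)^2 - 4*(-6)^3 - 27*(0)^2
  = 0 + (0) + 36 + (864) + (0)
  = 900.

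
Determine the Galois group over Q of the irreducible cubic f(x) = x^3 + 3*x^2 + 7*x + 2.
Gal(K/Q) = S_3 (symmetric group of order 6)

Compute the discriminant of x^3 + (3)*x^2 + (7)*x + (2): Δ = -499. Since Δ is not a rational square, the Galois group is not contained in A_3; it must be the full S_3 (irreducibility of the cubic rules out anything smaller).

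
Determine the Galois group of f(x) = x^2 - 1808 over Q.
Gal(K/Q) = Z/2Z (cyclic of order 2)

x^2 - 1808 is irreducible over Q since 1808 is not a rational square. The splitting field Q(sqrt(1808)) has degree 2 over Q, and its unique nontrivial automorphism is sqrt(1808) ↦ -sqrt(1808). Hence Gal(Q(sqrt(1808))/Q) = Z/2Z.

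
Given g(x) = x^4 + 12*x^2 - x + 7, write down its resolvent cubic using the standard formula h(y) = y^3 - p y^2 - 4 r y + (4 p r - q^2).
h(y) = y^3 - 12*y^2 - 28*y + 335

Identify coefficients: p = 12, q = -1, r = 7.
Plug into h(y) = y^3 - p y^2 - 4 r y + (4 p r - q^2):
  h(y) = y^3 - (12) y^2 - 4*(7) y + (4*(12)*(7) - (-1)^2)
       = y^3 + (-12) y^2 + (-28) y + (335).
Simplifying: h(y) = y^3 - 12*y^2 - 28*y + 335.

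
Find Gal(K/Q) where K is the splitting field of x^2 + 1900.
Gal(K/Q) = Z/2Z (cyclic of order 2)

x^2 + 1900 is irreducible over Q since -1900 is not a rational square. The splitting field Q(sqrt(-1900)) has degree 2 over Q, and its unique nontrivial automorphism is sqrt(-1900) ↦ -sqrt(-1900). Hence Gal(Q(sqrt(-1900))/Q) = Z/2Z.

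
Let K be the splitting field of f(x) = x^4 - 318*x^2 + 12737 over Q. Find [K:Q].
[K:Q] = 4

f factors as (x^2 - 271)(x^2 - 47); the splitting field is K = Q(sqrt(271), sqrt(47)). Since 271, 47, and 12737 are all non-squares in Q, the three subfields Q(sqrt(271)), Q(sqrt(47)), Q(sqrt(12737)) are distinct degree-2 extensions, so [K:Q] = 4 (Klein four Galois group).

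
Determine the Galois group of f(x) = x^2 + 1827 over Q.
Gal(K/Q) = Z/2Z (cyclic of order 2)

x^2 + 1827 is irreducible over Q since -1827 is not a rational square. The splitting field Q(sqrt(-1827)) has degree 2 over Q, and its unique nontrivial automorphism is sqrt(-1827) ↦ -sqrt(-1827). Hence Gal(Q(sqrt(-1827))/Q) = Z/2Z.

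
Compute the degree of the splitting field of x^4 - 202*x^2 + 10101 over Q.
[K:Q] = 4

f factors as (x^2 - 91)(x^2 - 111); the splitting field is K = Q(sqrt(91), sqrt(111)). Since 91, 111, and 10101 are all non-squares in Q, the three subfields Q(sqrt(91)), Q(sqrt(111)), Q(sqrt(10101)) are distinct degree-2 extensions, so [K:Q] = 4 (Klein four Galois group).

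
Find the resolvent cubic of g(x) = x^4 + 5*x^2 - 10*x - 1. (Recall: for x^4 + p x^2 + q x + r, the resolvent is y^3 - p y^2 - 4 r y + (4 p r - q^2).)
h(y) = y^3 - 5*y^2 + 4*y - 120

Identify coefficients: p = 5, q = -10, r = -1.
Plug into h(y) = y^3 - p y^2 - 4 r y + (4 p r - q^2):
  h(y) = y^3 - (5) y^2 - 4*(-1) y + (4*(5)*(-1) - (-10)^2)
       = y^3 + (-5) y^2 + (4) y + (-120).
Simplifying: h(y) = y^3 - 5*y^2 + 4*y - 120.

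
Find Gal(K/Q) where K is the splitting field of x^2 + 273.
Gal(K/Q) = Z/2Z (cyclic of order 2)

x^2 + 273 is irreducible over Q since -273 is not a rational square. The splitting field Q(sqrt(-273)) has degree 2 over Q, and its unique nontrivial automorphism is sqrt(-273) ↦ -sqrt(-273). Hence Gal(Q(sqrt(-273))/Q) = Z/2Z.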